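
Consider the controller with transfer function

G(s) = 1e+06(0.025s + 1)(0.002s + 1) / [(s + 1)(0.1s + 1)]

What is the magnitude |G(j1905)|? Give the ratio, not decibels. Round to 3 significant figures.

At ω = 1905 rad/s:
zero (1 + j1905·0.025) = 1 + j47.625 → |·| ≈ 47.635, ∠ ≈ 88.80°
zero (1 + j1905·0.002) = 1 + j3.81 → |·| ≈ 3.939, ∠ ≈ 75.29°
pole (1 + j1905·1) = 1 + j1905 → |·| ≈ 1905, ∠ ≈ 89.97°
pole (1 + j1905·0.1) = 1 + j190.5 → |·| ≈ 190.5, ∠ ≈ 89.70°
|G| = 1e+06 · 47.635 · 3.939 / (1905 · 190.5) ≈ 517.04

517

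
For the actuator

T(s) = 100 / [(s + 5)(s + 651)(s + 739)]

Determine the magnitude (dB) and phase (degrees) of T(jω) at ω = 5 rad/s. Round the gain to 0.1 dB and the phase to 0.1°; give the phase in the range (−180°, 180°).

-90.6 dB, -45.8°

At s = jω = j5:
pole (s+5): 5 + j5 → |·| = √(5²+5²) = √50 ≈ 7.0711, ∠ = arctan(5/5) ≈ 45.00°
pole (s+651): 651 + j5 → |·| = √(651²+5²) = √423826 ≈ 651.02, ∠ = arctan(5/651) ≈ 0.44°
pole (s+739): 739 + j5 → |·| = √(739²+5²) = √546146 ≈ 739.02, ∠ = arctan(5/739) ≈ 0.39°
|T| = 100 / 3.402e+06 ≈ 2.9394e-05
Gain = 20 log₁₀(2.9394e-05) ≈ -90.63 dB
∠T = 0.00° − 45.83° = -45.83°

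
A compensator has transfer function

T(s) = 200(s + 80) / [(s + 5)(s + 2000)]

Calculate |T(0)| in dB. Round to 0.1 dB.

T(0) = 200·80 / (5·2000) = 1.6
20 log₁₀(1.6) ≈ 4.08 dB

4.1 dB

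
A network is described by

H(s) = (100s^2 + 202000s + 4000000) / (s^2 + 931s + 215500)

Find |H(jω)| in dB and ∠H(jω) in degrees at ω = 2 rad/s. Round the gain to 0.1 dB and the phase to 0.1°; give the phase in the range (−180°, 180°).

Substitute s = j2:
Numerator: 100(j2)^2 + 202000(j2) + 4000000 = 3999600 + j404000
Denominator: (j2)^2 + 931(j2) + 215500 = 215496 + j1862
|N| = √(3999600² + 404000²) ≈ 4.02e+06, ∠N ≈ 5.77°
|D| = √(215496² + 1862²) ≈ 2.155e+05, ∠D ≈ 0.50°
|H| = 4.02e+06 / 2.155e+05 ≈ 18.654
Gain = 20 log₁₀(18.654) ≈ 25.42 dB
∠H = 5.77° − 0.50° = 5.27°

25.4 dB, 5.3°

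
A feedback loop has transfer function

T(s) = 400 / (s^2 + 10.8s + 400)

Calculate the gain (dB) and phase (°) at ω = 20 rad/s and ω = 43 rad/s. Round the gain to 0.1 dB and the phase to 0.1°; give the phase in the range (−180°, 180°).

At s = jω = j20:
quadratic: (j20)² + 10.8·j20 + 400 = 0 + j216 → |·| ≈ 216, ∠ ≈ 90.00°
|T| = 400 / 216 ≈ 1.8519
Gain = 20 log₁₀(1.8519) ≈ 5.35 dB
∠T = 0.00° − 90.00° = -90.00°

At s = jω = j43:
quadratic: (j43)² + 10.8·j43 + 400 = -1449 + j464.4 → |·| ≈ 1521.6, ∠ ≈ 162.23°
|T| = 400 / 1521.6 ≈ 0.26288
Gain = 20 log₁₀(0.26288) ≈ -11.60 dB
∠T = 0.00° − 162.23° = -162.23°

ω = 20: 5.4 dB, -90.0°; ω = 43: -11.6 dB, -162.2°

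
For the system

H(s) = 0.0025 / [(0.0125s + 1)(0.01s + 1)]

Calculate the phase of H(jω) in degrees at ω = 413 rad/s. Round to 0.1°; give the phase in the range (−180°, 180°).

-155.4°

At ω = 413 rad/s:
pole (1 + j413·0.0125) = 1 + j5.1625 → |·| ≈ 5.2585, ∠ ≈ 79.04°
pole (1 + j413·0.01) = 1 + j4.13 → |·| ≈ 4.2493, ∠ ≈ 76.39°
∠H = (0°) − (79.04° + 76.39°) = -155.43°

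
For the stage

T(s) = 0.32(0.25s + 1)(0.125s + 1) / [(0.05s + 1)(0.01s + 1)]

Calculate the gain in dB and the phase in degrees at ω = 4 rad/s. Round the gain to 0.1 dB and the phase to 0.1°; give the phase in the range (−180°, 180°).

-6.1 dB, 58.0°

At ω = 4 rad/s:
zero (1 + j4·0.25) = 1 + j1 → |·| ≈ 1.4142, ∠ ≈ 45.00°
zero (1 + j4·0.125) = 1 + j0.5 → |·| ≈ 1.118, ∠ ≈ 26.57°
pole (1 + j4·0.05) = 1 + j0.2 → |·| ≈ 1.0198, ∠ ≈ 11.31°
pole (1 + j4·0.01) = 1 + j0.04 → |·| ≈ 1.0008, ∠ ≈ 2.29°
|T| = 0.32 · 1.4142 · 1.118 / (1.0198 · 1.0008) ≈ 0.49572
Gain = 20 log₁₀(0.49572) ≈ -6.10 dB
∠T = (45.00° + 26.57°) − (11.31° + 2.29°) = 57.97°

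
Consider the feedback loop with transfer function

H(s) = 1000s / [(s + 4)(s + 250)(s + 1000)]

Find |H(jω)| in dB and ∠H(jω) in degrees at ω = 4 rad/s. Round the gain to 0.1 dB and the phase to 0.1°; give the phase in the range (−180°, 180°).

-51.0 dB, 43.9°

At s = jω = j4:
zero at origin: s = j4 → |·| = 4, ∠ = 90.00°
pole (s+4): 4 + j4 → |·| = √(4²+4²) = √32 ≈ 5.6569, ∠ = arctan(4/4) ≈ 45.00°
pole (s+250): 250 + j4 → |·| = √(250²+4²) = √62516 ≈ 250.03, ∠ = arctan(4/250) ≈ 0.92°
pole (s+1000): 1000 + j4 → |·| = √(1000²+4²) = √1000016 ≈ 1000, ∠ = arctan(4/1000) ≈ 0.23°
|H| = 1000 · 4 / 1.4144e+06 ≈ 0.0028281
Gain = 20 log₁₀(0.0028281) ≈ -50.97 dB
∠H = 90.00° − 46.15° = 43.85°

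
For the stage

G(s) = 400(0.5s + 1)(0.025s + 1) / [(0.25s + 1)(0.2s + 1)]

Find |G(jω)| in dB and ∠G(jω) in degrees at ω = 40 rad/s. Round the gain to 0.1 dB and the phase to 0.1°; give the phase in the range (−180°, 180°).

42.9 dB, -35.0°

At ω = 40 rad/s:
zero (1 + j40·0.5) = 1 + j20 → |·| ≈ 20.025, ∠ ≈ 87.14°
zero (1 + j40·0.025) = 1 + j1 → |·| ≈ 1.4142, ∠ ≈ 45.00°
pole (1 + j40·0.25) = 1 + j10 → |·| ≈ 10.05, ∠ ≈ 84.29°
pole (1 + j40·0.2) = 1 + j8 → |·| ≈ 8.0623, ∠ ≈ 82.87°
|G| = 400 · 20.025 · 1.4142 / (10.05 · 8.0623) ≈ 139.8
Gain = 20 log₁₀(139.8) ≈ 42.91 dB
∠G = (87.14° + 45.00°) − (84.29° + 82.87°) = -35.02°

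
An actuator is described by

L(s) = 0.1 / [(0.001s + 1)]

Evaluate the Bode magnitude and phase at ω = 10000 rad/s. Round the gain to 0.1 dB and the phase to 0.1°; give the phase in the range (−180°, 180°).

At ω = 10000 rad/s:
pole (1 + j10000·0.001) = 1 + j10 → |·| ≈ 10.05, ∠ ≈ 84.29°
|L| = 0.1 · 1 / (10.05) ≈ 0.0099502
Gain = 20 log₁₀(0.0099502) ≈ -40.04 dB
∠L = (0°) − (84.29°) = -84.29°

-40.0 dB, -84.3°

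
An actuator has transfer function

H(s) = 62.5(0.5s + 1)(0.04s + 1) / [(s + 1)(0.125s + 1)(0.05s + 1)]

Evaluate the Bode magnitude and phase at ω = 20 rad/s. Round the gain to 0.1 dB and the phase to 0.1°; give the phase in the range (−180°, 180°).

At ω = 20 rad/s:
zero (1 + j20·0.5) = 1 + j10 → |·| ≈ 10.05, ∠ ≈ 84.29°
zero (1 + j20·0.04) = 1 + j0.8 → |·| ≈ 1.2806, ∠ ≈ 38.66°
pole (1 + j20·1) = 1 + j20 → |·| ≈ 20.025, ∠ ≈ 87.14°
pole (1 + j20·0.125) = 1 + j2.5 → |·| ≈ 2.6926, ∠ ≈ 68.20°
pole (1 + j20·0.05) = 1 + j1 → |·| ≈ 1.4142, ∠ ≈ 45.00°
|H| = 62.5 · 10.05 · 1.2806 / (20.025 · 2.6926 · 1.4142) ≈ 10.549
Gain = 20 log₁₀(10.549) ≈ 20.46 dB
∠H = (84.29° + 38.66°) − (87.14° + 68.20° + 45.00°) = -77.39°

20.5 dB, -77.4°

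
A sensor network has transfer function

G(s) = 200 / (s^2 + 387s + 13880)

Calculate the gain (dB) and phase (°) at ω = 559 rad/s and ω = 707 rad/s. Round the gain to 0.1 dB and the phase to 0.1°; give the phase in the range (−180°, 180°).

ω = 559: -65.3 dB, -144.1°; ω = 707: -68.9 dB, -150.6°

Substitute s = j559:
Numerator: 200 = 200 + j0
Denominator: (j559)^2 + 387(j559) + 13880 = -298601 + j216333
|N| = √(200² + 0²) ≈ 200, ∠N ≈ 0.00°
|D| = √(298601² + 216333²) ≈ 3.6873e+05, ∠D ≈ 144.08°
|G| = 200 / 3.6873e+05 ≈ 0.0005424
Gain = 20 log₁₀(0.0005424) ≈ -65.31 dB
∠G = 0.00° − 144.08° = -144.08°

Substitute s = j707:
Numerator: 200 = 200 + j0
Denominator: (j707)^2 + 387(j707) + 13880 = -485969 + j273609
|N| = √(200² + 0²) ≈ 200, ∠N ≈ 0.00°
|D| = √(485969² + 273609²) ≈ 5.577e+05, ∠D ≈ 150.62°
|G| = 200 / 5.577e+05 ≈ 0.00035862
Gain = 20 log₁₀(0.00035862) ≈ -68.91 dB
∠G = 0.00° − 150.62° = -150.62°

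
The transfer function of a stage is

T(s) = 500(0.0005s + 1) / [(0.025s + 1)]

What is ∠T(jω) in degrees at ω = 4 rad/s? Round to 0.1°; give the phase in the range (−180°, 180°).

At ω = 4 rad/s:
zero (1 + j4·0.0005) = 1 + j0.002 → |·| ≈ 1, ∠ ≈ 0.11°
pole (1 + j4·0.025) = 1 + j0.1 → |·| ≈ 1.005, ∠ ≈ 5.71°
∠T = (0.11°) − (5.71°) = -5.60°

-5.6°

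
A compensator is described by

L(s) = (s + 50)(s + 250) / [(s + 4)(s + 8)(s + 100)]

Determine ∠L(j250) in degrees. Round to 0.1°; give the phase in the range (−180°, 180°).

At s = jω = j250:
zero (s+50): 50 + j250 → |·| = √(50²+250²) = √65000 ≈ 254.95, ∠ = arctan(250/50) ≈ 78.69°
zero (s+250): 250 + j250 → |·| = √(250²+250²) = √125000 ≈ 353.55, ∠ = arctan(250/250) ≈ 45.00°
pole (s+4): 4 + j250 → |·| = √(4²+250²) = √62516 ≈ 250.03, ∠ = arctan(250/4) ≈ 89.08°
pole (s+8): 8 + j250 → |·| = √(8²+250²) = √62564 ≈ 250.13, ∠ = arctan(250/8) ≈ 88.17°
pole (s+100): 100 + j250 → |·| = √(100²+250²) = √72500 ≈ 269.26, ∠ = arctan(250/100) ≈ 68.20°
∠L = 123.69° − 245.45° = -121.76°

-121.8°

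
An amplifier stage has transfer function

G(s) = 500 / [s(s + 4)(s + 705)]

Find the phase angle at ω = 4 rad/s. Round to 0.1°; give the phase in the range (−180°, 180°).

-135.3°

At s = jω = j4:
pole (s+4): 4 + j4 → |·| = √(4²+4²) = √32 ≈ 5.6569, ∠ = arctan(4/4) ≈ 45.00°
pole (s+705): 705 + j4 → |·| = √(705²+4²) = √497041 ≈ 705.01, ∠ = arctan(4/705) ≈ 0.33°
pole at origin: |s| = 4, ∠ = 90.00° (in denominator)
∠G = 0.00° − 135.33° = -135.33°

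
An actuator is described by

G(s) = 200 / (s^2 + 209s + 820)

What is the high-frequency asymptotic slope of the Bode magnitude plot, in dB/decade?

Each pole contributes −20 dB/decade at high frequency; each zero contributes +20 dB/decade.
Net: 0 zero(s) − 2 pole(s) → -40 dB/decade.

-40 dB/decade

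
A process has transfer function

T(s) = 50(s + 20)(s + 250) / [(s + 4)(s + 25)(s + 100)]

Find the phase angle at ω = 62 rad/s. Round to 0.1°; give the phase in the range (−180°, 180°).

At s = jω = j62:
zero (s+20): 20 + j62 → |·| = √(20²+62²) = √4244 ≈ 65.146, ∠ = arctan(62/20) ≈ 72.12°
zero (s+250): 250 + j62 → |·| = √(250²+62²) = √66344 ≈ 257.57, ∠ = arctan(62/250) ≈ 13.93°
pole (s+4): 4 + j62 → |·| = √(4²+62²) = √3860 ≈ 62.129, ∠ = arctan(62/4) ≈ 86.31°
pole (s+25): 25 + j62 → |·| = √(25²+62²) = √4469 ≈ 66.851, ∠ = arctan(62/25) ≈ 68.04°
pole (s+100): 100 + j62 → |·| = √(100²+62²) = √13844 ≈ 117.66, ∠ = arctan(62/100) ≈ 31.80°
∠T = 86.05° − 186.15° = -100.10°

-100.1°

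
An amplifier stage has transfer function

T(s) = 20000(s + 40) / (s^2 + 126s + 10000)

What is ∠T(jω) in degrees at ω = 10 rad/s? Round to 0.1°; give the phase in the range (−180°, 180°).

At s = jω = j10:
zero (s+40): 40 + j10 → |·| = √(40²+10²) = √1700 ≈ 41.231, ∠ = arctan(10/40) ≈ 14.04°
quadratic: (j10)² + 126·j10 + 10000 = 9900 + j1260 → |·| ≈ 9979.9, ∠ ≈ 7.25°
∠T = 14.04° − 7.25° = 6.79°

6.8°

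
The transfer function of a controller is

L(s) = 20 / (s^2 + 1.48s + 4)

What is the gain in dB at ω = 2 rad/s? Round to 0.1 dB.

At s = jω = j2:
quadratic: (j2)² + 1.48·j2 + 4 = 0 + j2.96 → |·| ≈ 2.96, ∠ ≈ 90.00°
|L| = 20 / 2.96 ≈ 6.7568
Gain = 20 log₁₀(6.7568) ≈ 16.59 dB

16.6 dB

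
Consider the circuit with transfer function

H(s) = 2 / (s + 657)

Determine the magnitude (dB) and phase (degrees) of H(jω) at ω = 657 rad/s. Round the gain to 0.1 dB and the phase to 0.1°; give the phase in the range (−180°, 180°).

-53.3 dB, -45.0°

At s = jω = j657:
pole (s+657): 657 + j657 → |·| = √(657²+657²) = √863298 ≈ 929.14, ∠ = arctan(657/657) ≈ 45.00°
|H| = 2 / 929.14 ≈ 0.0021525
Gain = 20 log₁₀(0.0021525) ≈ -53.34 dB
∠H = 0.00° − 45.00° = -45.00°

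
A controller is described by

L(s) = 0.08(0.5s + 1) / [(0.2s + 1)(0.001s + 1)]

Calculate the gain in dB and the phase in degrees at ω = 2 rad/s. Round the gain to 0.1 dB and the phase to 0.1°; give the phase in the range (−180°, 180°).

At ω = 2 rad/s:
zero (1 + j2·0.5) = 1 + j1 → |·| ≈ 1.4142, ∠ ≈ 45.00°
pole (1 + j2·0.2) = 1 + j0.4 → |·| ≈ 1.077, ∠ ≈ 21.80°
pole (1 + j2·0.001) = 1 + j0.002 → |·| ≈ 1, ∠ ≈ 0.11°
|L| = 0.08 · 1.4142 / (1.077 · 1) ≈ 0.10505
Gain = 20 log₁₀(0.10505) ≈ -19.57 dB
∠L = (45.00°) − (21.80° + 0.11°) = 23.09°

-19.6 dB, 23.1°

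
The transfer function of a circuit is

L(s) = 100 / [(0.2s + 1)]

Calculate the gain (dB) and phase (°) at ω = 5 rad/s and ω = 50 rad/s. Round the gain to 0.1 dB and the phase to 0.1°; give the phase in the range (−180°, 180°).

ω = 5: 37.0 dB, -45.0°; ω = 50: 20.0 dB, -84.3°

At ω = 5 rad/s:
pole (1 + j5·0.2) = 1 + j1 → |·| ≈ 1.4142, ∠ ≈ 45.00°
|L| = 100 · 1 / (1.4142) ≈ 70.711
Gain = 20 log₁₀(70.711) ≈ 36.99 dB
∠L = (0°) − (45.00°) = -45.00°

At ω = 50 rad/s:
pole (1 + j50·0.2) = 1 + j10 → |·| ≈ 10.05, ∠ ≈ 84.29°
|L| = 100 · 1 / (10.05) ≈ 9.9502
Gain = 20 log₁₀(9.9502) ≈ 19.96 dB
∠L = (0°) − (84.29°) = -84.29°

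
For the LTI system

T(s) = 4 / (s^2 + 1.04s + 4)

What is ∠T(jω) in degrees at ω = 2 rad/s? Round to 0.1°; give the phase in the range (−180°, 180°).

-90.0°

At s = jω = j2:
quadratic: (j2)² + 1.04·j2 + 4 = 0 + j2.08 → |·| ≈ 2.08, ∠ ≈ 90.00°
∠T = 0.00° − 90.00° = -90.00°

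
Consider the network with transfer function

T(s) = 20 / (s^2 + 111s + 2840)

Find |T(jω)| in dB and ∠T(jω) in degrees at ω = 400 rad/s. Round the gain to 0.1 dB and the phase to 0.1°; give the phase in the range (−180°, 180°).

-78.2 dB, -164.2°

Substitute s = j400:
Numerator: 20 = 20 + j0
Denominator: (j400)^2 + 111(j400) + 2840 = -157160 + j44400
|N| = √(20² + 0²) ≈ 20, ∠N ≈ 0.00°
|D| = √(157160² + 44400²) ≈ 1.6331e+05, ∠D ≈ 164.22°
|T| = 20 / 1.6331e+05 ≈ 0.00012247
Gain = 20 log₁₀(0.00012247) ≈ -78.24 dB
∠T = 0.00° − 164.22° = -164.22°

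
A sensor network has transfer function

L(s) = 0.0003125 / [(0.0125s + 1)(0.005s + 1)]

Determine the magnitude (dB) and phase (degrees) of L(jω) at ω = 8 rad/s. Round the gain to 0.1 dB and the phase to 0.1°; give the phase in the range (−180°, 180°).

At ω = 8 rad/s:
pole (1 + j8·0.0125) = 1 + j0.1 → |·| ≈ 1.005, ∠ ≈ 5.71°
pole (1 + j8·0.005) = 1 + j0.04 → |·| ≈ 1.0008, ∠ ≈ 2.29°
|L| = 0.0003125 · 1 / (1.005 · 1.0008) ≈ 0.0003107
Gain = 20 log₁₀(0.0003107) ≈ -70.15 dB
∠L = (0°) − (5.71° + 2.29°) = -8.00°

-70.2 dB, -8.0°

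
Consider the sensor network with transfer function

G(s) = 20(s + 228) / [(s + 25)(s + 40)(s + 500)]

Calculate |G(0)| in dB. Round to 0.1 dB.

G(0) = 20·228 / (25·40·500) ≈ 0.00912
20 log₁₀(0.00912) ≈ -40.80 dB

-40.8 dB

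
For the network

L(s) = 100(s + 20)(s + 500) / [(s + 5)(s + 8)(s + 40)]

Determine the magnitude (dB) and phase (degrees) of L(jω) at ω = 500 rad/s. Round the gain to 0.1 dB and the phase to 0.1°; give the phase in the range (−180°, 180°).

At s = jω = j500:
zero (s+20): 20 + j500 → |·| = √(20²+500²) = √250400 ≈ 500.4, ∠ = arctan(500/20) ≈ 87.71°
zero (s+500): 500 + j500 → |·| = √(500²+500²) = √500000 ≈ 707.11, ∠ = arctan(500/500) ≈ 45.00°
pole (s+5): 5 + j500 → |·| = √(5²+500²) = √250025 ≈ 500.02, ∠ = arctan(500/5) ≈ 89.43°
pole (s+8): 8 + j500 → |·| = √(8²+500²) = √250064 ≈ 500.06, ∠ = arctan(500/8) ≈ 89.08°
pole (s+40): 40 + j500 → |·| = √(40²+500²) = √251600 ≈ 501.6, ∠ = arctan(500/40) ≈ 85.43°
|L| = 100 · 3.5384e+05 / 1.2542e+08 ≈ 0.28212
Gain = 20 log₁₀(0.28212) ≈ -10.99 dB
∠L = 132.71° − 263.94° = -131.23°

-11.0 dB, -131.2°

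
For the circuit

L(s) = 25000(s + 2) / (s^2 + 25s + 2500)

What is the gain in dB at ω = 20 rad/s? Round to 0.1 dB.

At s = jω = j20:
zero (s+2): 2 + j20 → |·| = √(2²+20²) = √404 ≈ 20.1, ∠ = arctan(20/2) ≈ 84.29°
quadratic: (j20)² + 25·j20 + 2500 = 2100 + j500 → |·| ≈ 2158.7, ∠ ≈ 13.39°
|L| = 25000 · 20.1 / 2158.7 ≈ 232.78
Gain = 20 log₁₀(232.78) ≈ 47.34 dB

47.3 dB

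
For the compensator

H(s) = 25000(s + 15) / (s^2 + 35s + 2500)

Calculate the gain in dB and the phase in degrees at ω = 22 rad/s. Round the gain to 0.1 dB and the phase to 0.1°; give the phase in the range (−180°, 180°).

49.8 dB, 34.8°

At s = jω = j22:
zero (s+15): 15 + j22 → |·| = √(15²+22²) = √709 ≈ 26.627, ∠ = arctan(22/15) ≈ 55.71°
quadratic: (j22)² + 35·j22 + 2500 = 2016 + j770 → |·| ≈ 2158, ∠ ≈ 20.90°
|H| = 25000 · 26.627 / 2158 ≈ 308.47
Gain = 20 log₁₀(308.47) ≈ 49.78 dB
∠H = 55.71° − 20.90° = 34.81°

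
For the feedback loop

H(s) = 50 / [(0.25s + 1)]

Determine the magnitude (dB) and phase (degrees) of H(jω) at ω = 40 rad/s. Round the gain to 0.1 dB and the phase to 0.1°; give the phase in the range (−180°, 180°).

13.9 dB, -84.3°

At ω = 40 rad/s:
pole (1 + j40·0.25) = 1 + j10 → |·| ≈ 10.05, ∠ ≈ 84.29°
|H| = 50 · 1 / (10.05) ≈ 4.9751
Gain = 20 log₁₀(4.9751) ≈ 13.94 dB
∠H = (0°) − (84.29°) = -84.29°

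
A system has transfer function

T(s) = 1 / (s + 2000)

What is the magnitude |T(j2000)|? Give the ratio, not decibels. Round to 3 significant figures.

At s = jω = j2000:
pole (s+2000): 2000 + j2000 → |·| = √(2000²+2000²) = √8000000 ≈ 2828.4, ∠ = arctan(2000/2000) ≈ 45.00°
|T| = 1 / 2828.4 ≈ 0.00035356

0.000354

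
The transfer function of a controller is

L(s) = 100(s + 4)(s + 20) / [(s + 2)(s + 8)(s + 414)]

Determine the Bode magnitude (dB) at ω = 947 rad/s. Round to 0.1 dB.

-20.3 dB

At s = jω = j947:
zero (s+4): 4 + j947 → |·| = √(4²+947²) = √896825 ≈ 947.01, ∠ = arctan(947/4) ≈ 89.76°
zero (s+20): 20 + j947 → |·| = √(20²+947²) = √897209 ≈ 947.21, ∠ = arctan(947/20) ≈ 88.79°
pole (s+2): 2 + j947 → |·| = √(2²+947²) = √896813 ≈ 947, ∠ = arctan(947/2) ≈ 89.88°
pole (s+8): 8 + j947 → |·| = √(8²+947²) = √896873 ≈ 947.03, ∠ = arctan(947/8) ≈ 89.52°
pole (s+414): 414 + j947 → |·| = √(414²+947²) = √1068205 ≈ 1033.5, ∠ = arctan(947/414) ≈ 66.39°
|L| = 100 · 8.9702e+05 / 9.2688e+08 ≈ 0.096778
Gain = 20 log₁₀(0.096778) ≈ -20.28 dB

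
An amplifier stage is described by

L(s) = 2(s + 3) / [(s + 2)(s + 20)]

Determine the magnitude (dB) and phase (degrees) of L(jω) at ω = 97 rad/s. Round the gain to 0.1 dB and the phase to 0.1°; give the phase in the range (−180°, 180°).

-33.9 dB, -78.9°

At s = jω = j97:
zero (s+3): 3 + j97 → |·| = √(3²+97²) = √9418 ≈ 97.046, ∠ = arctan(97/3) ≈ 88.23°
pole (s+2): 2 + j97 → |·| = √(2²+97²) = √9413 ≈ 97.021, ∠ = arctan(97/2) ≈ 88.82°
pole (s+20): 20 + j97 → |·| = √(20²+97²) = √9809 ≈ 99.04, ∠ = arctan(97/20) ≈ 78.35°
|L| = 2 · 97.046 / 9609 ≈ 0.020199
Gain = 20 log₁₀(0.020199) ≈ -33.89 dB
∠L = 88.23° − 167.17° = -78.94°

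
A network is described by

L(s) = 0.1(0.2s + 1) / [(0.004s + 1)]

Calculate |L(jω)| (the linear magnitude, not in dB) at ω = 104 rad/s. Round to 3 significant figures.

1.92

At ω = 104 rad/s:
zero (1 + j104·0.2) = 1 + j20.8 → |·| ≈ 20.824, ∠ ≈ 87.25°
pole (1 + j104·0.004) = 1 + j0.416 → |·| ≈ 1.0831, ∠ ≈ 22.59°
|L| = 0.1 · 20.824 / (1.0831) ≈ 1.9226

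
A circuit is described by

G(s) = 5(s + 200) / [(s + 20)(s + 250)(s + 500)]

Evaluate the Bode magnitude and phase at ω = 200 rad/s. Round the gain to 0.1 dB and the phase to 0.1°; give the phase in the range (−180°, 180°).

-87.8 dB, -99.8°

At s = jω = j200:
zero (s+200): 200 + j200 → |·| = √(200²+200²) = √80000 ≈ 282.84, ∠ = arctan(200/200) ≈ 45.00°
pole (s+20): 20 + j200 → |·| = √(20²+200²) = √40400 ≈ 201, ∠ = arctan(200/20) ≈ 84.29°
pole (s+250): 250 + j200 → |·| = √(250²+200²) = √102500 ≈ 320.16, ∠ = arctan(200/250) ≈ 38.66°
pole (s+500): 500 + j200 → |·| = √(500²+200²) = √290000 ≈ 538.52, ∠ = arctan(200/500) ≈ 21.80°
|G| = 5 · 282.84 / 3.4655e+07 ≈ 4.0808e-05
Gain = 20 log₁₀(4.0808e-05) ≈ -87.79 dB
∠G = 45.00° − 144.75° = -99.75°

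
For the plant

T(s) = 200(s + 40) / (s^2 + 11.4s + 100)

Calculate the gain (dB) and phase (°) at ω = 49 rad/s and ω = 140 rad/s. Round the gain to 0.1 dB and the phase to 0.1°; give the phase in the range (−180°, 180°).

ω = 49: 14.6 dB, -115.6°; ω = 140: 3.5 dB, -101.3°

At s = jω = j49:
zero (s+40): 40 + j49 → |·| = √(40²+49²) = √4001 ≈ 63.253, ∠ = arctan(49/40) ≈ 50.77°
quadratic: (j49)² + 11.4·j49 + 100 = -2301 + j558.6 → |·| ≈ 2367.8, ∠ ≈ 166.35°
|T| = 200 · 63.253 / 2367.8 ≈ 5.3428
Gain = 20 log₁₀(5.3428) ≈ 14.56 dB
∠T = 50.77° − 166.35° = -115.58°

At s = jω = j140:
zero (s+40): 40 + j140 → |·| = √(40²+140²) = √21200 ≈ 145.6, ∠ = arctan(140/40) ≈ 74.05°
quadratic: (j140)² + 11.4·j140 + 100 = -19500 + j1596 → |·| ≈ 19565, ∠ ≈ 175.32°
|T| = 200 · 145.6 / 19565 ≈ 1.4884
Gain = 20 log₁₀(1.4884) ≈ 3.45 dB
∠T = 74.05° − 175.32° = -101.27°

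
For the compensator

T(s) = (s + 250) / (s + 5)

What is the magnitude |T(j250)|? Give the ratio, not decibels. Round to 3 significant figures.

At s = jω = j250:
zero (s+250): 250 + j250 → |·| = √(250²+250²) = √125000 ≈ 353.55, ∠ = arctan(250/250) ≈ 45.00°
pole (s+5): 5 + j250 → |·| = √(5²+250²) = √62525 ≈ 250.05, ∠ = arctan(250/5) ≈ 88.85°
|T| = 1 · 353.55 / 250.05 ≈ 1.4139

1.41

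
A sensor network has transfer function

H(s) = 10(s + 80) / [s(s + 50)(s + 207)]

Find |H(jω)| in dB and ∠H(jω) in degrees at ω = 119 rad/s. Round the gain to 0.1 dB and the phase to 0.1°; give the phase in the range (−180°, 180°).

-68.2 dB, -131.0°

At s = jω = j119:
zero (s+80): 80 + j119 → |·| = √(80²+119²) = √20561 ≈ 143.39, ∠ = arctan(119/80) ≈ 56.09°
pole (s+50): 50 + j119 → |·| = √(50²+119²) = √16661 ≈ 129.08, ∠ = arctan(119/50) ≈ 67.21°
pole (s+207): 207 + j119 → |·| = √(207²+119²) = √57010 ≈ 238.77, ∠ = arctan(119/207) ≈ 29.89°
pole at origin: |s| = 119, ∠ = 90.00° (in denominator)
|H| = 10 · 143.39 / 3.6676e+06 ≈ 0.00039096
Gain = 20 log₁₀(0.00039096) ≈ -68.16 dB
∠H = 56.09° − 187.10° = -131.01°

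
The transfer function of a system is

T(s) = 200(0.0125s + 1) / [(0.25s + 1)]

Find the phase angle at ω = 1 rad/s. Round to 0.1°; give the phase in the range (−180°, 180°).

At ω = 1 rad/s:
zero (1 + j1·0.0125) = 1 + j0.0125 → |·| ≈ 1.0001, ∠ ≈ 0.72°
pole (1 + j1·0.25) = 1 + j0.25 → |·| ≈ 1.0308, ∠ ≈ 14.04°
∠T = (0.72°) − (14.04°) = -13.32°

-13.3°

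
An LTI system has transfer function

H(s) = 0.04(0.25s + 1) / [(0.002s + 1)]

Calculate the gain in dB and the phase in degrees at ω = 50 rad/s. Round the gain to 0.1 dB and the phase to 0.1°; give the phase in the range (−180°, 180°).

At ω = 50 rad/s:
zero (1 + j50·0.25) = 1 + j12.5 → |·| ≈ 12.54, ∠ ≈ 85.43°
pole (1 + j50·0.002) = 1 + j0.1 → |·| ≈ 1.005, ∠ ≈ 5.71°
|H| = 0.04 · 12.54 / (1.005) ≈ 0.4991
Gain = 20 log₁₀(0.4991) ≈ -6.04 dB
∠H = (85.43°) − (5.71°) = 79.72°

-6.0 dB, 79.7°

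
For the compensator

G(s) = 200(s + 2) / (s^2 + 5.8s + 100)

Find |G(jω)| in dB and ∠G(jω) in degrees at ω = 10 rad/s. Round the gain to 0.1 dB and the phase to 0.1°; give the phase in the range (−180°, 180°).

At s = jω = j10:
zero (s+2): 2 + j10 → |·| = √(2²+10²) = √104 ≈ 10.198, ∠ = arctan(10/2) ≈ 78.69°
quadratic: (j10)² + 5.8·j10 + 100 = 0 + j58 → |·| ≈ 58, ∠ ≈ 90.00°
|G| = 200 · 10.198 / 58 ≈ 35.166
Gain = 20 log₁₀(35.166) ≈ 30.92 dB
∠G = 78.69° − 90.00° = -11.31°

30.9 dB, -11.3°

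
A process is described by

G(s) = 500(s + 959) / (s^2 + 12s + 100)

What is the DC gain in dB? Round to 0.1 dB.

73.6 dB

G(0) = 500·959 / 100 = 4795
20 log₁₀(4795) ≈ 73.62 dB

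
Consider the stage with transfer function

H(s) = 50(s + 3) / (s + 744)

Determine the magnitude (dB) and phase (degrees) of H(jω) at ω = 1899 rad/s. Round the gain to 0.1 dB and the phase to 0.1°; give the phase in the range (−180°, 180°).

33.4 dB, 21.3°

At s = jω = j1899:
zero (s+3): 3 + j1899 → |·| = √(3²+1899²) = √3606210 ≈ 1899, ∠ = arctan(1899/3) ≈ 89.91°
pole (s+744): 744 + j1899 → |·| = √(744²+1899²) = √4159737 ≈ 2039.5, ∠ = arctan(1899/744) ≈ 68.61°
|H| = 50 · 1899 / 2039.5 ≈ 46.556
Gain = 20 log₁₀(46.556) ≈ 33.36 dB
∠H = 89.91° − 68.61° = 21.30°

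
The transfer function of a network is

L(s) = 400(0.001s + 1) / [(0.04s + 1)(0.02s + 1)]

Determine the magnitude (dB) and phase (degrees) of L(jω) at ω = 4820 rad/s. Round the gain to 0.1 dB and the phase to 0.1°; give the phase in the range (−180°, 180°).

At ω = 4820 rad/s:
zero (1 + j4820·0.001) = 1 + j4.82 → |·| ≈ 4.9226, ∠ ≈ 78.28°
pole (1 + j4820·0.04) = 1 + j192.8 → |·| ≈ 192.8, ∠ ≈ 89.70°
pole (1 + j4820·0.02) = 1 + j96.4 → |·| ≈ 96.405, ∠ ≈ 89.41°
|L| = 400 · 4.9226 / (192.8 · 96.405) ≈ 0.10594
Gain = 20 log₁₀(0.10594) ≈ -19.50 dB
∠L = (78.28°) − (89.70° + 89.41°) = -100.83°

-19.5 dB, -100.8°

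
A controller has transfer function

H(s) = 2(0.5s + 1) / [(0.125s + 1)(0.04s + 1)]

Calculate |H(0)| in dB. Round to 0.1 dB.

H(0) = 2 · 1 / 1 = 2
20 log₁₀(2) ≈ 6.02 dB

6.0 dB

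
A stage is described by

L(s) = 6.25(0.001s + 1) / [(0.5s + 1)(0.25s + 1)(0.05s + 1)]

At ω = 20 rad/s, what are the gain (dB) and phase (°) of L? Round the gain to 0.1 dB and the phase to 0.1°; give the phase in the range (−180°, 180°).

-21.3 dB, 153.2°

At ω = 20 rad/s:
zero (1 + j20·0.001) = 1 + j0.02 → |·| ≈ 1.0002, ∠ ≈ 1.15°
pole (1 + j20·0.5) = 1 + j10 → |·| ≈ 10.05, ∠ ≈ 84.29°
pole (1 + j20·0.25) = 1 + j5 → |·| ≈ 5.099, ∠ ≈ 78.69°
pole (1 + j20·0.05) = 1 + j1 → |·| ≈ 1.4142, ∠ ≈ 45.00°
|L| = 6.25 · 1.0002 / (10.05 · 5.099 · 1.4142) ≈ 0.086259
Gain = 20 log₁₀(0.086259) ≈ -21.28 dB
∠L = (1.15°) − (84.29° + 78.69° + 45.00°) = -206.83° ≡ 153.17° (principal value)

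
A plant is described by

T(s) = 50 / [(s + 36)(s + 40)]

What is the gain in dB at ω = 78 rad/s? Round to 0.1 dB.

-43.6 dB

At s = jω = j78:
pole (s+36): 36 + j78 → |·| = √(36²+78²) = √7380 ≈ 85.907, ∠ = arctan(78/36) ≈ 65.22°
pole (s+40): 40 + j78 → |·| = √(40²+78²) = √7684 ≈ 87.658, ∠ = arctan(78/40) ≈ 62.85°
|T| = 50 / 7530.4 ≈ 0.0066398
Gain = 20 log₁₀(0.0066398) ≈ -43.56 dB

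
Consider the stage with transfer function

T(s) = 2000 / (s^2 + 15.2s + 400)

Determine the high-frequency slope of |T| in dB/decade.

Each pole contributes −20 dB/decade at high frequency; each zero contributes +20 dB/decade.
Net: 0 zero(s) − 2 pole(s) → -40 dB/decade.

-40 dB/decade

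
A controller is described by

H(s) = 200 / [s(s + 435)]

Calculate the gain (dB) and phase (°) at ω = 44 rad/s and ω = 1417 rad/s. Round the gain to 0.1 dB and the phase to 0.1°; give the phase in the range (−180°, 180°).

At s = jω = j44:
pole (s+435): 435 + j44 → |·| = √(435²+44²) = √191161 ≈ 437.22, ∠ = arctan(44/435) ≈ 5.78°
pole at origin: |s| = 44, ∠ = 90.00° (in denominator)
|H| = 200 / 19238 ≈ 0.010396
Gain = 20 log₁₀(0.010396) ≈ -39.66 dB
∠H = 0.00° − 95.78° = -95.78°

At s = jω = j1417:
pole (s+435): 435 + j1417 → |·| = √(435²+1417²) = √2197114 ≈ 1482.3, ∠ = arctan(1417/435) ≈ 72.93°
pole at origin: |s| = 1417, ∠ = 90.00° (in denominator)
|H| = 200 / 2.1004e+06 ≈ 9.522e-05
Gain = 20 log₁₀(9.522e-05) ≈ -80.43 dB
∠H = 0.00° − 162.93° = -162.93°

ω = 44: -39.7 dB, -95.8°; ω = 1417: -80.4 dB, -162.9°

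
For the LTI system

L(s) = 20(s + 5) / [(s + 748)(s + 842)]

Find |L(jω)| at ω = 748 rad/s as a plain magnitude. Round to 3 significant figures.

At s = jω = j748:
zero (s+5): 5 + j748 → |·| = √(5²+748²) = √559529 ≈ 748.02, ∠ = arctan(748/5) ≈ 89.62°
pole (s+748): 748 + j748 → |·| = √(748²+748²) = √1119008 ≈ 1057.8, ∠ = arctan(748/748) ≈ 45.00°
pole (s+842): 842 + j748 → |·| = √(842²+748²) = √1268468 ≈ 1126.3, ∠ = arctan(748/842) ≈ 41.62°
|L| = 20 · 748.02 / 1.1914e+06 ≈ 0.012557

0.0126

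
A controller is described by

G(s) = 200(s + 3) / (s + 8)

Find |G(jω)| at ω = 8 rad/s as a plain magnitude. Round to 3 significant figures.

At s = jω = j8:
zero (s+3): 3 + j8 → |·| = √(3²+8²) = √73 ≈ 8.544, ∠ = arctan(8/3) ≈ 69.44°
pole (s+8): 8 + j8 → |·| = √(8²+8²) = √128 ≈ 11.314, ∠ = arctan(8/8) ≈ 45.00°
|G| = 200 · 8.544 / 11.314 ≈ 151.03

151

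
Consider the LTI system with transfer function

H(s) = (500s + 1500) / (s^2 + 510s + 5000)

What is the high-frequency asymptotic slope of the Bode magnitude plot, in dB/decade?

-20 dB/decade

Each pole contributes −20 dB/decade at high frequency; each zero contributes +20 dB/decade.
Net: 1 zero(s) − 2 pole(s) → -20 dB/decade.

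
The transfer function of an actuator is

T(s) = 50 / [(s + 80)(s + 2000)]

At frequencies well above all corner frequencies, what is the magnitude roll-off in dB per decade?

Each pole contributes −20 dB/decade at high frequency; each zero contributes +20 dB/decade.
Net: 0 zero(s) − 2 pole(s) → -40 dB/decade.

-40 dB/decade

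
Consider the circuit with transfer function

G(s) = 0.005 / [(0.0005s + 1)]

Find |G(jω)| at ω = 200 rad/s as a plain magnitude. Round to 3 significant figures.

0.00498

At ω = 200 rad/s:
pole (1 + j200·0.0005) = 1 + j0.1 → |·| ≈ 1.005, ∠ ≈ 5.71°
|G| = 0.005 · 1 / (1.005) ≈ 0.0049751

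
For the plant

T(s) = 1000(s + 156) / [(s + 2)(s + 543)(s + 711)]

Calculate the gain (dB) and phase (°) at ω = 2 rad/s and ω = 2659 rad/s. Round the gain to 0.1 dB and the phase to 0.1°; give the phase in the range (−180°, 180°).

At s = jω = j2:
zero (s+156): 156 + j2 → |·| = √(156²+2²) = √24340 ≈ 156.01, ∠ = arctan(2/156) ≈ 0.73°
pole (s+2): 2 + j2 → |·| = √(2²+2²) = √8 ≈ 2.8284, ∠ = arctan(2/2) ≈ 45.00°
pole (s+543): 543 + j2 → |·| = √(543²+2²) = √294853 ≈ 543, ∠ = arctan(2/543) ≈ 0.21°
pole (s+711): 711 + j2 → |·| = √(711²+2²) = √505525 ≈ 711, ∠ = arctan(2/711) ≈ 0.16°
|T| = 1000 · 156.01 / 1.092e+06 ≈ 0.14287
Gain = 20 log₁₀(0.14287) ≈ -16.90 dB
∠T = 0.73° − 45.37° = -44.64°

At s = jω = j2659:
zero (s+156): 156 + j2659 → |·| = √(156²+2659²) = √7094617 ≈ 2663.6, ∠ = arctan(2659/156) ≈ 86.64°
pole (s+2): 2 + j2659 → |·| = √(2²+2659²) = √7070285 ≈ 2659, ∠ = arctan(2659/2) ≈ 89.96°
pole (s+543): 543 + j2659 → |·| = √(543²+2659²) = √7365130 ≈ 2713.9, ∠ = arctan(2659/543) ≈ 78.46°
pole (s+711): 711 + j2659 → |·| = √(711²+2659²) = √7575802 ≈ 2752.4, ∠ = arctan(2659/711) ≈ 75.03°
|T| = 1000 · 2663.6 / 1.9862e+10 ≈ 0.00013411
Gain = 20 log₁₀(0.00013411) ≈ -77.45 dB
∠T = 86.64° − 243.45° = -156.81°

ω = 2: -16.9 dB, -44.6°; ω = 2659: -77.5 dB, -156.8°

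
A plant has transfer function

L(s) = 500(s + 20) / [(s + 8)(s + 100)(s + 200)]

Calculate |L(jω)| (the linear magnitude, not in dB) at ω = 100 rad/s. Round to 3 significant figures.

0.0161

At s = jω = j100:
zero (s+20): 20 + j100 → |·| = √(20²+100²) = √10400 ≈ 101.98, ∠ = arctan(100/20) ≈ 78.69°
pole (s+8): 8 + j100 → |·| = √(8²+100²) = √10064 ≈ 100.32, ∠ = arctan(100/8) ≈ 85.43°
pole (s+100): 100 + j100 → |·| = √(100²+100²) = √20000 ≈ 141.42, ∠ = arctan(100/100) ≈ 45.00°
pole (s+200): 200 + j100 → |·| = √(200²+100²) = √50000 ≈ 223.61, ∠ = arctan(100/200) ≈ 26.57°
|L| = 500 · 101.98 / 3.1724e+06 ≈ 0.016073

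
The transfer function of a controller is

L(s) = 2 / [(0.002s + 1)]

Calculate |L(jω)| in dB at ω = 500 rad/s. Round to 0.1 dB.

3.0 dB

At ω = 500 rad/s:
pole (1 + j500·0.002) = 1 + j1 → |·| ≈ 1.4142, ∠ ≈ 45.00°
|L| = 2 · 1 / (1.4142) ≈ 1.4142
Gain = 20 log₁₀(1.4142) ≈ 3.01 dB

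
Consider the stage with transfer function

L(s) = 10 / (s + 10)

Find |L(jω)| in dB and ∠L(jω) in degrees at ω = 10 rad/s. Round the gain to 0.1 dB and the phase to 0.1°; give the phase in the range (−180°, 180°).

-3.0 dB, -45.0°

Substitute s = j10:
Numerator: 10 = 10 + j0
Denominator: (j10) + 10 = 10 + j10
|N| = √(10² + 0²) ≈ 10, ∠N ≈ 0.00°
|D| = √(10² + 10²) ≈ 14.142, ∠D ≈ 45.00°
|L| = 10 / 14.142 ≈ 0.70711
Gain = 20 log₁₀(0.70711) ≈ -3.01 dB
∠L = 0.00° − 45.00° = -45.00°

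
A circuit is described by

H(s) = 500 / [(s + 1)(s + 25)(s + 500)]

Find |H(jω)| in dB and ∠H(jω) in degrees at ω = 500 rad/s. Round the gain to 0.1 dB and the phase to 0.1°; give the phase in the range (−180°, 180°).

At s = jω = j500:
pole (s+1): 1 + j500 → |·| = √(1²+500²) = √250001 ≈ 500, ∠ = arctan(500/1) ≈ 89.89°
pole (s+25): 25 + j500 → |·| = √(25²+500²) = √250625 ≈ 500.62, ∠ = arctan(500/25) ≈ 87.14°
pole (s+500): 500 + j500 → |·| = √(500²+500²) = √500000 ≈ 707.11, ∠ = arctan(500/500) ≈ 45.00°
|H| = 500 / 1.77e+08 ≈ 2.8249e-06
Gain = 20 log₁₀(2.8249e-06) ≈ -110.98 dB
∠H = 0.00° − 222.03° = -222.03° ≡ 137.97° (principal value)

-111.0 dB, 138.0°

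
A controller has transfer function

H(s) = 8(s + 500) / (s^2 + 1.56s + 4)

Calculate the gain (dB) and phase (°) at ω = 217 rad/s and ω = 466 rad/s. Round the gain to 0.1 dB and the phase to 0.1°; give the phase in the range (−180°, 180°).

At s = jω = j217:
zero (s+500): 500 + j217 → |·| = √(500²+217²) = √297089 ≈ 545.06, ∠ = arctan(217/500) ≈ 23.46°
quadratic: (j217)² + 1.56·j217 + 4 = -47085 + j338.52 → |·| ≈ 47086, ∠ ≈ 179.59°
|H| = 8 · 545.06 / 47086 ≈ 0.092607
Gain = 20 log₁₀(0.092607) ≈ -20.67 dB
∠H = 23.46° − 179.59° = -156.13°

At s = jω = j466:
zero (s+500): 500 + j466 → |·| = √(500²+466²) = √467156 ≈ 683.49, ∠ = arctan(466/500) ≈ 42.98°
quadratic: (j466)² + 1.56·j466 + 4 = -217152 + j726.96 → |·| ≈ 2.1715e+05, ∠ ≈ 179.81°
|H| = 8 · 683.49 / 2.1715e+05 ≈ 0.02518
Gain = 20 log₁₀(0.02518) ≈ -31.98 dB
∠H = 42.98° − 179.81° = -136.83°

ω = 217: -20.7 dB, -156.1°; ω = 466: -32.0 dB, -136.8°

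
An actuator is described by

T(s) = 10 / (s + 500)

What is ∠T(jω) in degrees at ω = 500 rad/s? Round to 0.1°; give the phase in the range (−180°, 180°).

At s = jω = j500:
pole (s+500): 500 + j500 → |·| = √(500²+500²) = √500000 ≈ 707.11, ∠ = arctan(500/500) ≈ 45.00°
∠T = 0.00° − 45.00° = -45.00°

-45.0°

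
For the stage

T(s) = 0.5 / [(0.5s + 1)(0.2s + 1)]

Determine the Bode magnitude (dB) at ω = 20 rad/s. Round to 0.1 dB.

-38.4 dB

At ω = 20 rad/s:
pole (1 + j20·0.5) = 1 + j10 → |·| ≈ 10.05, ∠ ≈ 84.29°
pole (1 + j20·0.2) = 1 + j4 → |·| ≈ 4.1231, ∠ ≈ 75.96°
|T| = 0.5 · 1 / (10.05 · 4.1231) ≈ 0.012066
Gain = 20 log₁₀(0.012066) ≈ -38.37 dB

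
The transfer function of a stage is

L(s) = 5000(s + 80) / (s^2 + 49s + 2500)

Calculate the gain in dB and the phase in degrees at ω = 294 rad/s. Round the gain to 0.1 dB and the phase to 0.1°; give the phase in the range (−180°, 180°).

25.1 dB, -95.5°

At s = jω = j294:
zero (s+80): 80 + j294 → |·| = √(80²+294²) = √92836 ≈ 304.69, ∠ = arctan(294/80) ≈ 74.78°
quadratic: (j294)² + 49·j294 + 2500 = -83936 + j14406 → |·| ≈ 85163, ∠ ≈ 170.26°
|L| = 5000 · 304.69 / 85163 ≈ 17.889
Gain = 20 log₁₀(17.889) ≈ 25.05 dB
∠L = 74.78° − 170.26° = -95.48°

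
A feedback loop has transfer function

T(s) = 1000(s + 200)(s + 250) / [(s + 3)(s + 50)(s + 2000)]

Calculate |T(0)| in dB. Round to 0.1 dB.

44.4 dB

T(0) = 1000·200·250 / (3·50·2000) ≈ 166.67
20 log₁₀(166.67) ≈ 44.44 dB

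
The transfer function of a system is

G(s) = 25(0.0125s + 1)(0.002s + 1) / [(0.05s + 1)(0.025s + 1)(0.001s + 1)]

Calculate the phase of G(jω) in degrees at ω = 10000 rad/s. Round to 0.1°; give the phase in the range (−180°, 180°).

-87.3°

At ω = 10000 rad/s:
zero (1 + j10000·0.0125) = 1 + j125 → |·| ≈ 125, ∠ ≈ 89.54°
zero (1 + j10000·0.002) = 1 + j20 → |·| ≈ 20.025, ∠ ≈ 87.14°
pole (1 + j10000·0.05) = 1 + j500 → |·| ≈ 500, ∠ ≈ 89.89°
pole (1 + j10000·0.025) = 1 + j250 → |·| ≈ 250, ∠ ≈ 89.77°
pole (1 + j10000·0.001) = 1 + j10 → |·| ≈ 10.05, ∠ ≈ 84.29°
∠G = (89.54° + 87.14°) − (89.89° + 89.77° + 84.29°) = -87.27°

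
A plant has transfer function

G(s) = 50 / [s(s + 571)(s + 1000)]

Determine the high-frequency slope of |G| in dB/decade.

-60 dB/decade

Each pole contributes −20 dB/decade at high frequency; each zero contributes +20 dB/decade.
Net: 0 zero(s) − 3 pole(s) → -60 dB/decade.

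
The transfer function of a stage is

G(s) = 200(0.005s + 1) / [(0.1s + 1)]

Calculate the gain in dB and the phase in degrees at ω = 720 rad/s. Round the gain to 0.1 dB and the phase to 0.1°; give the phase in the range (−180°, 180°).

20.3 dB, -14.7°

At ω = 720 rad/s:
zero (1 + j720·0.005) = 1 + j3.6 → |·| ≈ 3.7363, ∠ ≈ 74.48°
pole (1 + j720·0.1) = 1 + j72 → |·| ≈ 72.007, ∠ ≈ 89.20°
|G| = 200 · 3.7363 / (72.007) ≈ 10.378
Gain = 20 log₁₀(10.378) ≈ 20.32 dB
∠G = (74.48°) − (89.20°) = -14.72°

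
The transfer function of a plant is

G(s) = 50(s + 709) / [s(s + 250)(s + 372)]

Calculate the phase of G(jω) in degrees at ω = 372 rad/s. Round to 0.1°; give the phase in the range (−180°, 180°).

At s = jω = j372:
zero (s+709): 709 + j372 → |·| = √(709²+372²) = √641065 ≈ 800.67, ∠ = arctan(372/709) ≈ 27.69°
pole (s+250): 250 + j372 → |·| = √(250²+372²) = √200884 ≈ 448.2, ∠ = arctan(372/250) ≈ 56.10°
pole (s+372): 372 + j372 → |·| = √(372²+372²) = √276768 ≈ 526.09, ∠ = arctan(372/372) ≈ 45.00°
pole at origin: |s| = 372, ∠ = 90.00° (in denominator)
∠G = 27.69° − 191.10° = -163.41°

-163.4°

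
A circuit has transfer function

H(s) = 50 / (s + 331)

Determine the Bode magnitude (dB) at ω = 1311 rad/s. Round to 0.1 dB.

Substitute s = j1311:
Numerator: 50 = 50 + j0
Denominator: (j1311) + 331 = 331 + j1311
|N| = √(50² + 0²) ≈ 50, ∠N ≈ 0.00°
|D| = √(331² + 1311²) ≈ 1352.1, ∠D ≈ 75.83°
|H| = 50 / 1352.1 ≈ 0.03698
Gain = 20 log₁₀(0.03698) ≈ -28.64 dB

-28.6 dB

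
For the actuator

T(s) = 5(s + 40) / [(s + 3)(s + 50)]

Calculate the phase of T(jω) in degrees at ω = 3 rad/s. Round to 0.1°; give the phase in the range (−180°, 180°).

At s = jω = j3:
zero (s+40): 40 + j3 → |·| = √(40²+3²) = √1609 ≈ 40.112, ∠ = arctan(3/40) ≈ 4.29°
pole (s+3): 3 + j3 → |·| = √(3²+3²) = √18 ≈ 4.2426, ∠ = arctan(3/3) ≈ 45.00°
pole (s+50): 50 + j3 → |·| = √(50²+3²) = √2509 ≈ 50.09, ∠ = arctan(3/50) ≈ 3.43°
∠T = 4.29° − 48.43° = -44.14°

-44.1°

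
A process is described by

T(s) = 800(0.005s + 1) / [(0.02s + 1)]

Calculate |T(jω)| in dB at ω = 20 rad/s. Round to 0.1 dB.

57.5 dB

At ω = 20 rad/s:
zero (1 + j20·0.005) = 1 + j0.1 → |·| ≈ 1.005, ∠ ≈ 5.71°
pole (1 + j20·0.02) = 1 + j0.4 → |·| ≈ 1.077, ∠ ≈ 21.80°
|T| = 800 · 1.005 / (1.077) ≈ 746.52
Gain = 20 log₁₀(746.52) ≈ 57.46 dB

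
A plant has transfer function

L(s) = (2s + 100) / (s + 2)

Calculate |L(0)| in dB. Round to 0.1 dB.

34.0 dB

L(0) = 100 / 2 = 50
20 log₁₀(50) ≈ 33.98 dB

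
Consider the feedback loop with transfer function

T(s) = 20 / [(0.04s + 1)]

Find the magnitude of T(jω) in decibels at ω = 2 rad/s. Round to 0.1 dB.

At ω = 2 rad/s:
pole (1 + j2·0.04) = 1 + j0.08 → |·| ≈ 1.0032, ∠ ≈ 4.57°
|T| = 20 · 1 / (1.0032) ≈ 19.936
Gain = 20 log₁₀(19.936) ≈ 25.99 dB

26.0 dB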